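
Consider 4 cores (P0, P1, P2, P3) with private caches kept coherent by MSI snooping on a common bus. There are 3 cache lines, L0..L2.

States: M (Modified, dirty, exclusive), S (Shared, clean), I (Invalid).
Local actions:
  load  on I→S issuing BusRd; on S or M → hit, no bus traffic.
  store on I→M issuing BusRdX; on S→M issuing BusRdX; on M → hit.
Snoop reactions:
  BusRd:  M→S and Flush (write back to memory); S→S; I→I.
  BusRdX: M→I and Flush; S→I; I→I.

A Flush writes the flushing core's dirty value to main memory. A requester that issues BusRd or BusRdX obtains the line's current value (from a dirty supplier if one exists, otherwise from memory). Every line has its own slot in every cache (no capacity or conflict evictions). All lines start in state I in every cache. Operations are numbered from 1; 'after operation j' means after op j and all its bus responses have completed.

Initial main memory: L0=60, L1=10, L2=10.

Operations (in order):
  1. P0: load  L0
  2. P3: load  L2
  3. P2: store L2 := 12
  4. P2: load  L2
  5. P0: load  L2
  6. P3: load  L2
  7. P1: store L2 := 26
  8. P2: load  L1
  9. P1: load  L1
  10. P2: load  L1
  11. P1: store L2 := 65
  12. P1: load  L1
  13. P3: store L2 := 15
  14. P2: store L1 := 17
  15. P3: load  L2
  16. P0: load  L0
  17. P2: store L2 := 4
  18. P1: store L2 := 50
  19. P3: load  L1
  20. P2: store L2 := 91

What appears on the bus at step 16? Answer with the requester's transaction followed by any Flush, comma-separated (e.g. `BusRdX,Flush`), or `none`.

bus = none

[1] P0: load  L0 | P0:S(60), P1:I, P2:I, P3:I | bus: BusRd
[2] P3: load  L2 | P0:I, P1:I, P2:I, P3:S(10) | bus: BusRd
[3] P2: store L2 := 12 | P0:I, P1:I, P2:M(12), P3:I | bus: BusRdX
[4] P2: load  L2 | P0:I, P1:I, P2:M(12), P3:I | bus: none
[5] P0: load  L2 | P0:S(12), P1:I, P2:S(12), P3:I | bus: BusRd,Flush
[6] P3: load  L2 | P0:S(12), P1:I, P2:S(12), P3:S(12) | bus: BusRd
[7] P1: store L2 := 26 | P0:I, P1:M(26), P2:I, P3:I | bus: BusRdX
[8] P2: load  L1 | P0:I, P1:I, P2:S(10), P3:I | bus: BusRd
[9] P1: load  L1 | P0:I, P1:S(10), P2:S(10), P3:I | bus: BusRd
[10] P2: load  L1 | P0:I, P1:S(10), P2:S(10), P3:I | bus: none
[11] P1: store L2 := 65 | P0:I, P1:M(65), P2:I, P3:I | bus: none
[12] P1: load  L1 | P0:I, P1:S(10), P2:S(10), P3:I | bus: none
[13] P3: store L2 := 15 | P0:I, P1:I, P2:I, P3:M(15) | bus: BusRdX,Flush
[14] P2: store L1 := 17 | P0:I, P1:I, P2:M(17), P3:I | bus: BusRdX
[15] P3: load  L2 | P0:I, P1:I, P2:I, P3:M(15) | bus: none
[16] P0: load  L0 | P0:S(60), P1:I, P2:I, P3:I | bus: none
[17] P2: store L2 := 4 | P0:I, P1:I, P2:M(4), P3:I | bus: BusRdX,Flush
[18] P1: store L2 := 50 | P0:I, P1:M(50), P2:I, P3:I | bus: BusRdX,Flush
[19] P3: load  L1 | P0:I, P1:I, P2:S(17), P3:S(17) | bus: BusRd,Flush
[20] P2: store L2 := 91 | P0:I, P1:I, P2:M(91), P3:I | bus: BusRdX,Flush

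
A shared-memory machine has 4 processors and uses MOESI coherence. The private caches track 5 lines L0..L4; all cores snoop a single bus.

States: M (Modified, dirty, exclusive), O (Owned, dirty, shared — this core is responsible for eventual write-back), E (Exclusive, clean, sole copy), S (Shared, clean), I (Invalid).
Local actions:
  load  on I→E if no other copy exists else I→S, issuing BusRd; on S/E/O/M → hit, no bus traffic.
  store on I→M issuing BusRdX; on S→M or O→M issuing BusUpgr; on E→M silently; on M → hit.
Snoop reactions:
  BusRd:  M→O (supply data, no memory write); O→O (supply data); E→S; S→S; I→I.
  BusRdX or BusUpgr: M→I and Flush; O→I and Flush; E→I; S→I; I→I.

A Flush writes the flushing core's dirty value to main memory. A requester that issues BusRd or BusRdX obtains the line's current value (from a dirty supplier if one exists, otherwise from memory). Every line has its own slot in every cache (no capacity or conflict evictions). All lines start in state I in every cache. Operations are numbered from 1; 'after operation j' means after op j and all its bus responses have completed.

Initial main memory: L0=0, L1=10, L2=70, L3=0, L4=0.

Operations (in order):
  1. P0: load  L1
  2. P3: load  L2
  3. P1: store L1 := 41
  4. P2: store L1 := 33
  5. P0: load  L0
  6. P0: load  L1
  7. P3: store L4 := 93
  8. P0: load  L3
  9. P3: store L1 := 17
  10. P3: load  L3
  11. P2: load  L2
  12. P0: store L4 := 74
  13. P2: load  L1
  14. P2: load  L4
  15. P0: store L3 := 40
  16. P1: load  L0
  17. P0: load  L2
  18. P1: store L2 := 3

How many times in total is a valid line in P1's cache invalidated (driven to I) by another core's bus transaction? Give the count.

1. P0: load  L1  bus=[BusRd]  L1: P0=E P1=I P2=I P3=I  mem[L1]=10
2. P3: load  L2  bus=[BusRd]  L2: P0=I P1=I P2=I P3=E  mem[L2]=70
3. P1: store L1 := 41  bus=[BusRdX]  L1: P0=I P1=M P2=I P3=I  mem[L1]=10
4. P2: store L1 := 33  bus=[BusRdX,Flush]  L1: P0=I P1=I P2=M P3=I  mem[L1]=41
5. P0: load  L0  bus=[BusRd]  L0: P0=E P1=I P2=I P3=I  mem[L0]=0
6. P0: load  L1  bus=[BusRd]  L1: P0=S P1=I P2=O P3=I  mem[L1]=41
7. P3: store L4 := 93  bus=[BusRdX]  L4: P0=I P1=I P2=I P3=M  mem[L4]=0
8. P0: load  L3  bus=[BusRd]  L3: P0=E P1=I P2=I P3=I  mem[L3]=0
9. P3: store L1 := 17  bus=[BusRdX,Flush]  L1: P0=I P1=I P2=I P3=M  mem[L1]=33
10. P3: load  L3  bus=[BusRd]  L3: P0=S P1=I P2=I P3=S  mem[L3]=0
11. P2: load  L2  bus=[BusRd]  L2: P0=I P1=I P2=S P3=S  mem[L2]=70
12. P0: store L4 := 74  bus=[BusRdX,Flush]  L4: P0=M P1=I P2=I P3=I  mem[L4]=93
13. P2: load  L1  bus=[BusRd]  L1: P0=I P1=I P2=S P3=O  mem[L1]=33
14. P2: load  L4  bus=[BusRd]  L4: P0=O P1=I P2=S P3=I  mem[L4]=93
15. P0: store L3 := 40  bus=[BusUpgr]  L3: P0=M P1=I P2=I P3=I  mem[L3]=0
16. P1: load  L0  bus=[BusRd]  L0: P0=S P1=S P2=I P3=I  mem[L0]=0
17. P0: load  L2  bus=[BusRd]  L2: P0=S P1=I P2=S P3=S  mem[L2]=70
18. P1: store L2 := 3  bus=[BusRdX]  L2: P0=I P1=M P2=I P3=I  mem[L2]=70

invalidations = 1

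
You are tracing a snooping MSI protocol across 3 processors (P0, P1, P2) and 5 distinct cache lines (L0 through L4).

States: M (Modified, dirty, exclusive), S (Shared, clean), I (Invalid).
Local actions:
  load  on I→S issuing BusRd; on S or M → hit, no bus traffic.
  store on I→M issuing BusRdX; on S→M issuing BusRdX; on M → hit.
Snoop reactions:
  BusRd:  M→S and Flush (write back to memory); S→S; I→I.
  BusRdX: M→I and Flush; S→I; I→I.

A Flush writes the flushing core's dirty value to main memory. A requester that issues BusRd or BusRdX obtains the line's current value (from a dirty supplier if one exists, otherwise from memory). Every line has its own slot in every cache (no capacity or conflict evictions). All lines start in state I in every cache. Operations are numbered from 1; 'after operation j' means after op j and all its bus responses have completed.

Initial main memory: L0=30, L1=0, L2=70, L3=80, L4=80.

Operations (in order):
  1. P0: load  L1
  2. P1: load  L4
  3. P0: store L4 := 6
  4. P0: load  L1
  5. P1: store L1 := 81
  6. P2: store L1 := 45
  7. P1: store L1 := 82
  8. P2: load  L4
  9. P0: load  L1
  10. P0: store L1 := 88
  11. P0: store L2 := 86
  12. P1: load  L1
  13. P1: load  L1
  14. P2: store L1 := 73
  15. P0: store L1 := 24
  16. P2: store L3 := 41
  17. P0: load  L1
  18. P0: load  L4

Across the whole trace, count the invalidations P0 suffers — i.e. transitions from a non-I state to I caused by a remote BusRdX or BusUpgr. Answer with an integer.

invalidations = 2

step 1: P0: load  L1  ⟶  SII  (L1)  txn=BusRd  M[L1]=0
step 2: P1: load  L4  ⟶  ISI  (L4)  txn=BusRd  M[L4]=80
step 3: P0: store L4 := 6  ⟶  MII  (L4)  txn=BusRdX  M[L4]=80
step 4: P0: load  L1  ⟶  SII  (L1)  txn=∅  M[L1]=0
step 5: P1: store L1 := 81  ⟶  IMI  (L1)  txn=BusRdX  M[L1]=0
step 6: P2: store L1 := 45  ⟶  IIM  (L1)  txn=BusRdX+Flush  M[L1]=81
step 7: P1: store L1 := 82  ⟶  IMI  (L1)  txn=BusRdX+Flush  M[L1]=45
step 8: P2: load  L4  ⟶  SIS  (L4)  txn=BusRd+Flush  M[L4]=6
step 9: P0: load  L1  ⟶  SSI  (L1)  txn=BusRd+Flush  M[L1]=82
step 10: P0: store L1 := 88  ⟶  MII  (L1)  txn=BusRdX  M[L1]=82
step 11: P0: store L2 := 86  ⟶  MII  (L2)  txn=BusRdX  M[L2]=70
step 12: P1: load  L1  ⟶  SSI  (L1)  txn=BusRd+Flush  M[L1]=88
step 13: P1: load  L1  ⟶  SSI  (L1)  txn=∅  M[L1]=88
step 14: P2: store L1 := 73  ⟶  IIM  (L1)  txn=BusRdX  M[L1]=88
step 15: P0: store L1 := 24  ⟶  MII  (L1)  txn=BusRdX+Flush  M[L1]=73
step 16: P2: store L3 := 41  ⟶  IIM  (L3)  txn=BusRdX  M[L3]=80
step 17: P0: load  L1  ⟶  MII  (L1)  txn=∅  M[L1]=73
step 18: P0: load  L4  ⟶  SIS  (L4)  txn=∅  M[L4]=6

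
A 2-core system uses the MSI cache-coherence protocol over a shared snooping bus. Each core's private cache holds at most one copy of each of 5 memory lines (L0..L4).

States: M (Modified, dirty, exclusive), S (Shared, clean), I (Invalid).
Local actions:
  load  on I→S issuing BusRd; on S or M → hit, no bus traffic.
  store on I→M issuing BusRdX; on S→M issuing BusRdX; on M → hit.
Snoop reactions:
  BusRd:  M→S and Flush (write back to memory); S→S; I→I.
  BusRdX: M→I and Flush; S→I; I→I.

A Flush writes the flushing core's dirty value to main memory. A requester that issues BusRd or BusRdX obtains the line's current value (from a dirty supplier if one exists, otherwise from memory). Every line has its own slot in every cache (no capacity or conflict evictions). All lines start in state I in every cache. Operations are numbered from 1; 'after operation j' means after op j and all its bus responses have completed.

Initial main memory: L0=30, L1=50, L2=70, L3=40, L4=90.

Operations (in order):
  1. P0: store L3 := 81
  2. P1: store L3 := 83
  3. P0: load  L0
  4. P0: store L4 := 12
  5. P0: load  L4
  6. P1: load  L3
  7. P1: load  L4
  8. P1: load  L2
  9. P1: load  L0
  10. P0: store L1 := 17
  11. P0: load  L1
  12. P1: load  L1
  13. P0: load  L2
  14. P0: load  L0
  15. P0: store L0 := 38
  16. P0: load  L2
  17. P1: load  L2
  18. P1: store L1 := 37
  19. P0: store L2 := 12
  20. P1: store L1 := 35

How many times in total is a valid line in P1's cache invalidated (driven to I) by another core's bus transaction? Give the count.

invalidations = 2

  op1 P0: store L3 := 81 → M/I on L3; bus BusRdX; mem=40
  op2 P1: store L3 := 83 → I/M on L3; bus BusRdX Flush; mem=81
  op3 P0: load  L0 → S/I on L0; bus BusRd; mem=30
  op4 P0: store L4 := 12 → M/I on L4; bus BusRdX; mem=90
  op5 P0: load  L4 → M/I on L4; bus (none); mem=90
  op6 P1: load  L3 → I/M on L3; bus (none); mem=81
  op7 P1: load  L4 → S/S on L4; bus BusRd Flush; mem=12
  op8 P1: load  L2 → I/S on L2; bus BusRd; mem=70
  op9 P1: load  L0 → S/S on L0; bus BusRd; mem=30
  op10 P0: store L1 := 17 → M/I on L1; bus BusRdX; mem=50
  op11 P0: load  L1 → M/I on L1; bus (none); mem=50
  op12 P1: load  L1 → S/S on L1; bus BusRd Flush; mem=17
  op13 P0: load  L2 → S/S on L2; bus BusRd; mem=70
  op14 P0: load  L0 → S/S on L0; bus (none); mem=30
  op15 P0: store L0 := 38 → M/I on L0; bus BusRdX; mem=30
  op16 P0: load  L2 → S/S on L2; bus (none); mem=70
  op17 P1: load  L2 → S/S on L2; bus (none); mem=70
  op18 P1: store L1 := 37 → I/M on L1; bus BusRdX; mem=17
  op19 P0: store L2 := 12 → M/I on L2; bus BusRdX; mem=70
  op20 P1: store L1 := 35 → I/M on L1; bus (none); mem=17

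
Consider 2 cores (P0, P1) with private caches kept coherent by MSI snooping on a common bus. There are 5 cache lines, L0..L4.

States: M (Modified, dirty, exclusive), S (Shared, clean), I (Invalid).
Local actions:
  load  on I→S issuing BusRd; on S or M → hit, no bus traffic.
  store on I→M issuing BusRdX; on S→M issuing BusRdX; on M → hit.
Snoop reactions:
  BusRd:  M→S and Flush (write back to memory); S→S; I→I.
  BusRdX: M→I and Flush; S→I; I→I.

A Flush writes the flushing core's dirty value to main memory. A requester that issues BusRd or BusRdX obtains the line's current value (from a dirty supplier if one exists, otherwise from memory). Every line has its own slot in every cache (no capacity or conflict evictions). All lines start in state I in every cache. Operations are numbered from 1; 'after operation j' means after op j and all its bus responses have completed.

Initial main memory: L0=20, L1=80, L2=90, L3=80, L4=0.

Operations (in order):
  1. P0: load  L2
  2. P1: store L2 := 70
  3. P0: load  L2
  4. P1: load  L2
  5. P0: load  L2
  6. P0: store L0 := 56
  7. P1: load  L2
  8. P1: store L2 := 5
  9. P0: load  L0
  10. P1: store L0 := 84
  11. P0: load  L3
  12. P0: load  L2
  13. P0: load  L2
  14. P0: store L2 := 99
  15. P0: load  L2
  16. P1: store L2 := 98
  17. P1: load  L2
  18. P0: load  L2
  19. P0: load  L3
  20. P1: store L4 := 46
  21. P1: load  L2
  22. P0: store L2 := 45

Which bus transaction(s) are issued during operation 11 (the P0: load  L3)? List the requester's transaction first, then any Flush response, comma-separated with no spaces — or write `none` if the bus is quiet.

[1] P0: load  L2 | P0:S(90), P1:I | bus: BusRd
[2] P1: store L2 := 70 | P0:I, P1:M(70) | bus: BusRdX
[3] P0: load  L2 | P0:S(70), P1:S(70) | bus: BusRd,Flush
[4] P1: load  L2 | P0:S(70), P1:S(70) | bus: none
[5] P0: load  L2 | P0:S(70), P1:S(70) | bus: none
[6] P0: store L0 := 56 | P0:M(56), P1:I | bus: BusRdX
[7] P1: load  L2 | P0:S(70), P1:S(70) | bus: none
[8] P1: store L2 := 5 | P0:I, P1:M(5) | bus: BusRdX
[9] P0: load  L0 | P0:M(56), P1:I | bus: none
[10] P1: store L0 := 84 | P0:I, P1:M(84) | bus: BusRdX,Flush
[11] P0: load  L3 | P0:S(80), P1:I | bus: BusRd
[12] P0: load  L2 | P0:S(5), P1:S(5) | bus: BusRd,Flush
[13] P0: load  L2 | P0:S(5), P1:S(5) | bus: none
[14] P0: store L2 := 99 | P0:M(99), P1:I | bus: BusRdX
[15] P0: load  L2 | P0:M(99), P1:I | bus: none
[16] P1: store L2 := 98 | P0:I, P1:M(98) | bus: BusRdX,Flush
[17] P1: load  L2 | P0:I, P1:M(98) | bus: none
[18] P0: load  L2 | P0:S(98), P1:S(98) | bus: BusRd,Flush
[19] P0: load  L3 | P0:S(80), P1:I | bus: none
[20] P1: store L4 := 46 | P0:I, P1:M(46) | bus: BusRdX
[21] P1: load  L2 | P0:S(98), P1:S(98) | bus: none
[22] P0: store L2 := 45 | P0:M(45), P1:I | bus: BusRdX

bus = BusRd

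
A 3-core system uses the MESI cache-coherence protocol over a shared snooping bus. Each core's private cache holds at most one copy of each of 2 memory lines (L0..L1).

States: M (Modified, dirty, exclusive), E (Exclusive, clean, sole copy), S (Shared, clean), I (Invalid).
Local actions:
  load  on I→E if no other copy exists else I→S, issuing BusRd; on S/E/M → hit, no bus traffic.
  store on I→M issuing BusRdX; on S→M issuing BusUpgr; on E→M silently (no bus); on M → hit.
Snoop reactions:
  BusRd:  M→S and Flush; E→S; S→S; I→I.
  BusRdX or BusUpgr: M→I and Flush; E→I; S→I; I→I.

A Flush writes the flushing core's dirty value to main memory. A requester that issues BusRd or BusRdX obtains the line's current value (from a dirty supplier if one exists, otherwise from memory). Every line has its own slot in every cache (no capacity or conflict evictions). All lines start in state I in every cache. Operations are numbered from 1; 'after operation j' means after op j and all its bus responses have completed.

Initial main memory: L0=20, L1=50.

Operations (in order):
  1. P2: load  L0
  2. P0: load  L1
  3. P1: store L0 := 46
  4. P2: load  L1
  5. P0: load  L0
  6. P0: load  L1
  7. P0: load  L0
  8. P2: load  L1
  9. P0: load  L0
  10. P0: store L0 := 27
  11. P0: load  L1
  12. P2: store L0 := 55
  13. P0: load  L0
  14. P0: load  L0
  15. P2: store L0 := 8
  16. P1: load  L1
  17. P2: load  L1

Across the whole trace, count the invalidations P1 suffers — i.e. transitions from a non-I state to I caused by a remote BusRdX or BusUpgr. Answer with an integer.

invalidations = 1

1. P2: load  L0  bus=[BusRd]  L0: P0=I P1=I P2=E  mem[L0]=20
2. P0: load  L1  bus=[BusRd]  L1: P0=E P1=I P2=I  mem[L1]=50
3. P1: store L0 := 46  bus=[BusRdX]  L0: P0=I P1=M P2=I  mem[L0]=20
4. P2: load  L1  bus=[BusRd]  L1: P0=S P1=I P2=S  mem[L1]=50
5. P0: load  L0  bus=[BusRd,Flush]  L0: P0=S P1=S P2=I  mem[L0]=46
6. P0: load  L1  bus=[-]  L1: P0=S P1=I P2=S  mem[L1]=50
7. P0: load  L0  bus=[-]  L0: P0=S P1=S P2=I  mem[L0]=46
8. P2: load  L1  bus=[-]  L1: P0=S P1=I P2=S  mem[L1]=50
9. P0: load  L0  bus=[-]  L0: P0=S P1=S P2=I  mem[L0]=46
10. P0: store L0 := 27  bus=[BusUpgr]  L0: P0=M P1=I P2=I  mem[L0]=46
11. P0: load  L1  bus=[-]  L1: P0=S P1=I P2=S  mem[L1]=50
12. P2: store L0 := 55  bus=[BusRdX,Flush]  L0: P0=I P1=I P2=M  mem[L0]=27
13. P0: load  L0  bus=[BusRd,Flush]  L0: P0=S P1=I P2=S  mem[L0]=55
14. P0: load  L0  bus=[-]  L0: P0=S P1=I P2=S  mem[L0]=55
15. P2: store L0 := 8  bus=[BusUpgr]  L0: P0=I P1=I P2=M  mem[L0]=55
16. P1: load  L1  bus=[BusRd]  L1: P0=S P1=S P2=S  mem[L1]=50
17. P2: load  L1  bus=[-]  L1: P0=S P1=S P2=S  mem[L1]=50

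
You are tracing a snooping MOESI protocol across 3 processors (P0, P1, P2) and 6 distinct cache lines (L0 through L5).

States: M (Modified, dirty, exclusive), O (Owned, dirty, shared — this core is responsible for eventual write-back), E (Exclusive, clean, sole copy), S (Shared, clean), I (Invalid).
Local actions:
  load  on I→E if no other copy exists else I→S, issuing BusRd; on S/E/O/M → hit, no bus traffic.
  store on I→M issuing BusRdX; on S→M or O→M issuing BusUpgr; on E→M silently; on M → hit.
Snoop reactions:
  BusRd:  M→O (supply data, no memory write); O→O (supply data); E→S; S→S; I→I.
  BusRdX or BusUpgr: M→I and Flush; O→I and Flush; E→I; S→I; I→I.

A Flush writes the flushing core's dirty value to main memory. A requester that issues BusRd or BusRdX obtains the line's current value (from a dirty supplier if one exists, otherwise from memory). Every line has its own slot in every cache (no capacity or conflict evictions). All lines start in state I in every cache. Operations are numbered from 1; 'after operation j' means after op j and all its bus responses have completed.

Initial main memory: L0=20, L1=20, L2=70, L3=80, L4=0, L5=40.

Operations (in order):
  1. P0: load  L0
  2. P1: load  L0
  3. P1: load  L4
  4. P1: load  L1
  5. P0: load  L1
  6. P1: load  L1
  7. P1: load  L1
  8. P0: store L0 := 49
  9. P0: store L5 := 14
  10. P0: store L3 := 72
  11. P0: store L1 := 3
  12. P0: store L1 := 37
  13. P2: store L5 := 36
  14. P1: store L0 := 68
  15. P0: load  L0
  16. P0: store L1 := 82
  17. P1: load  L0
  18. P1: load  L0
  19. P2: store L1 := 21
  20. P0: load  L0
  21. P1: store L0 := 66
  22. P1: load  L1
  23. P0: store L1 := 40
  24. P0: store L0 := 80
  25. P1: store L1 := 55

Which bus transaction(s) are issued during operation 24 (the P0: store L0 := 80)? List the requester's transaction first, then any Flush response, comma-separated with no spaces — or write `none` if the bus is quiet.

step 1: P0: load  L0  ⟶  EII  (L0)  txn=BusRd  M[L0]=20
step 2: P1: load  L0  ⟶  SSI  (L0)  txn=BusRd  M[L0]=20
step 3: P1: load  L4  ⟶  IEI  (L4)  txn=BusRd  M[L4]=0
step 4: P1: load  L1  ⟶  IEI  (L1)  txn=BusRd  M[L1]=20
step 5: P0: load  L1  ⟶  SSI  (L1)  txn=BusRd  M[L1]=20
step 6: P1: load  L1  ⟶  SSI  (L1)  txn=∅  M[L1]=20
step 7: P1: load  L1  ⟶  SSI  (L1)  txn=∅  M[L1]=20
step 8: P0: store L0 := 49  ⟶  MII  (L0)  txn=BusUpgr  M[L0]=20
step 9: P0: store L5 := 14  ⟶  MII  (L5)  txn=BusRdX  M[L5]=40
step 10: P0: store L3 := 72  ⟶  MII  (L3)  txn=BusRdX  M[L3]=80
step 11: P0: store L1 := 3  ⟶  MII  (L1)  txn=BusUpgr  M[L1]=20
step 12: P0: store L1 := 37  ⟶  MII  (L1)  txn=∅  M[L1]=20
step 13: P2: store L5 := 36  ⟶  IIM  (L5)  txn=BusRdX+Flush  M[L5]=14
step 14: P1: store L0 := 68  ⟶  IMI  (L0)  txn=BusRdX+Flush  M[L0]=49
step 15: P0: load  L0  ⟶  SOI  (L0)  txn=BusRd  M[L0]=49
step 16: P0: store L1 := 82  ⟶  MII  (L1)  txn=∅  M[L1]=20
step 17: P1: load  L0  ⟶  SOI  (L0)  txn=∅  M[L0]=49
step 18: P1: load  L0  ⟶  SOI  (L0)  txn=∅  M[L0]=49
step 19: P2: store L1 := 21  ⟶  IIM  (L1)  txn=BusRdX+Flush  M[L1]=82
step 20: P0: load  L0  ⟶  SOI  (L0)  txn=∅  M[L0]=49
step 21: P1: store L0 := 66  ⟶  IMI  (L0)  txn=BusUpgr  M[L0]=49
step 22: P1: load  L1  ⟶  ISO  (L1)  txn=BusRd  M[L1]=82
step 23: P0: store L1 := 40  ⟶  MII  (L1)  txn=BusRdX+Flush  M[L1]=21
step 24: P0: store L0 := 80  ⟶  MII  (L0)  txn=BusRdX+Flush  M[L0]=66
step 25: P1: store L1 := 55  ⟶  IMI  (L1)  txn=BusRdX+Flush  M[L1]=40

bus = BusRdX,Flush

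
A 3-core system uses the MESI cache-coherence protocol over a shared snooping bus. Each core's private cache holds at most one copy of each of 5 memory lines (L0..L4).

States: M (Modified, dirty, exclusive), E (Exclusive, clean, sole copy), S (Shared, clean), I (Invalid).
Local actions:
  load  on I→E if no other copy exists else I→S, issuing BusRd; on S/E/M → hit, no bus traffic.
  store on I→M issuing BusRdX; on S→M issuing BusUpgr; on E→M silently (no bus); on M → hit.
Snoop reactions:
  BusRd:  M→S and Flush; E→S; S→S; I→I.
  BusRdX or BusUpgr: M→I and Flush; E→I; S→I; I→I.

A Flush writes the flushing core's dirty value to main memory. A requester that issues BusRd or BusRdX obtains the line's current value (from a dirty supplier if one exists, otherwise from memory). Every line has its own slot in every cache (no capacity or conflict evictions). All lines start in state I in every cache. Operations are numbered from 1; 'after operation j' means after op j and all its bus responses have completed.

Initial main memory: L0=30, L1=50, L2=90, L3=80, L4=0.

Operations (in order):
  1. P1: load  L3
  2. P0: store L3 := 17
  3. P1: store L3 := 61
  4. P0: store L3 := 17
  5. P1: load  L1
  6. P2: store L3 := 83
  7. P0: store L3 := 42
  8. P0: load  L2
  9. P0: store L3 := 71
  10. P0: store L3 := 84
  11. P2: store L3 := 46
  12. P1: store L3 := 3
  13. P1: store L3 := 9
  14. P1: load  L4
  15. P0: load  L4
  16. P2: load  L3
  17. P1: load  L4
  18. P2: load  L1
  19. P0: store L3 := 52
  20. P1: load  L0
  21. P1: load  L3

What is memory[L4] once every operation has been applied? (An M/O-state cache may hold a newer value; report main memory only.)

memory[L4] = 0

  op1 P1: load  L3 → I/E/I on L3; bus BusRd; mem=80
  op2 P0: store L3 := 17 → M/I/I on L3; bus BusRdX; mem=80
  op3 P1: store L3 := 61 → I/M/I on L3; bus BusRdX Flush; mem=17
  op4 P0: store L3 := 17 → M/I/I on L3; bus BusRdX Flush; mem=61
  op5 P1: load  L1 → I/E/I on L1; bus BusRd; mem=50
  op6 P2: store L3 := 83 → I/I/M on L3; bus BusRdX Flush; mem=17
  op7 P0: store L3 := 42 → M/I/I on L3; bus BusRdX Flush; mem=83
  op8 P0: load  L2 → E/I/I on L2; bus BusRd; mem=90
  op9 P0: store L3 := 71 → M/I/I on L3; bus (none); mem=83
  op10 P0: store L3 := 84 → M/I/I on L3; bus (none); mem=83
  op11 P2: store L3 := 46 → I/I/M on L3; bus BusRdX Flush; mem=84
  op12 P1: store L3 := 3 → I/M/I on L3; bus BusRdX Flush; mem=46
  op13 P1: store L3 := 9 → I/M/I on L3; bus (none); mem=46
  op14 P1: load  L4 → I/E/I on L4; bus BusRd; mem=0
  op15 P0: load  L4 → S/S/I on L4; bus BusRd; mem=0
  op16 P2: load  L3 → I/S/S on L3; bus BusRd Flush; mem=9
  op17 P1: load  L4 → S/S/I on L4; bus (none); mem=0
  op18 P2: load  L1 → I/S/S on L1; bus BusRd; mem=50
  op19 P0: store L3 := 52 → M/I/I on L3; bus BusRdX; mem=9
  op20 P1: load  L0 → I/E/I on L0; bus BusRd; mem=30
  op21 P1: load  L3 → S/S/I on L3; bus BusRd Flush; mem=52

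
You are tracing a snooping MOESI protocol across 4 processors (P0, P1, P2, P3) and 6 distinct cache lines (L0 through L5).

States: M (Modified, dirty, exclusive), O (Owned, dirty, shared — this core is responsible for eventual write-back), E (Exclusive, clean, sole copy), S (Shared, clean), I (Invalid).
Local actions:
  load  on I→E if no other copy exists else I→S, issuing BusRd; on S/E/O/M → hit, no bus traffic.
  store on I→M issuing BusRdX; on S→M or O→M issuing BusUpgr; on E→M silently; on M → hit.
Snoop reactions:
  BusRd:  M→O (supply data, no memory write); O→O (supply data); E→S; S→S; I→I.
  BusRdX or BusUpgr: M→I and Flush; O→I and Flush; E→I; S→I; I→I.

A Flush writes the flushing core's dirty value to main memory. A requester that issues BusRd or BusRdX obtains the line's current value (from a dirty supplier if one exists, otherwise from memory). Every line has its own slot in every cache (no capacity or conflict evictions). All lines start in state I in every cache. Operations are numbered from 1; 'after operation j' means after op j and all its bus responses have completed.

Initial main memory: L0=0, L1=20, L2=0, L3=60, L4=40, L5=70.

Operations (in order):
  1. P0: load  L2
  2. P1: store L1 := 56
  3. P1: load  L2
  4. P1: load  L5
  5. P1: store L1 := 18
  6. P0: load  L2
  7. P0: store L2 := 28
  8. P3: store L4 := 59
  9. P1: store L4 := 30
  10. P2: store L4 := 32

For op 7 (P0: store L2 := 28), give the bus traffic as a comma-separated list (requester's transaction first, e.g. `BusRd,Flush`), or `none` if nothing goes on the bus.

bus = BusUpgr

step 1: P0: load  L2  ⟶  EIII  (L2)  txn=BusRd  M[L2]=0
step 2: P1: store L1 := 56  ⟶  IMII  (L1)  txn=BusRdX  M[L1]=20
step 3: P1: load  L2  ⟶  SSII  (L2)  txn=BusRd  M[L2]=0
step 4: P1: load  L5  ⟶  IEII  (L5)  txn=BusRd  M[L5]=70
step 5: P1: store L1 := 18  ⟶  IMII  (L1)  txn=∅  M[L1]=20
step 6: P0: load  L2  ⟶  SSII  (L2)  txn=∅  M[L2]=0
step 7: P0: store L2 := 28  ⟶  MIII  (L2)  txn=BusUpgr  M[L2]=0
step 8: P3: store L4 := 59  ⟶  IIIM  (L4)  txn=BusRdX  M[L4]=40
step 9: P1: store L4 := 30  ⟶  IMII  (L4)  txn=BusRdX+Flush  M[L4]=59
step 10: P2: store L4 := 32  ⟶  IIMI  (L4)  txn=BusRdX+Flush  M[L4]=30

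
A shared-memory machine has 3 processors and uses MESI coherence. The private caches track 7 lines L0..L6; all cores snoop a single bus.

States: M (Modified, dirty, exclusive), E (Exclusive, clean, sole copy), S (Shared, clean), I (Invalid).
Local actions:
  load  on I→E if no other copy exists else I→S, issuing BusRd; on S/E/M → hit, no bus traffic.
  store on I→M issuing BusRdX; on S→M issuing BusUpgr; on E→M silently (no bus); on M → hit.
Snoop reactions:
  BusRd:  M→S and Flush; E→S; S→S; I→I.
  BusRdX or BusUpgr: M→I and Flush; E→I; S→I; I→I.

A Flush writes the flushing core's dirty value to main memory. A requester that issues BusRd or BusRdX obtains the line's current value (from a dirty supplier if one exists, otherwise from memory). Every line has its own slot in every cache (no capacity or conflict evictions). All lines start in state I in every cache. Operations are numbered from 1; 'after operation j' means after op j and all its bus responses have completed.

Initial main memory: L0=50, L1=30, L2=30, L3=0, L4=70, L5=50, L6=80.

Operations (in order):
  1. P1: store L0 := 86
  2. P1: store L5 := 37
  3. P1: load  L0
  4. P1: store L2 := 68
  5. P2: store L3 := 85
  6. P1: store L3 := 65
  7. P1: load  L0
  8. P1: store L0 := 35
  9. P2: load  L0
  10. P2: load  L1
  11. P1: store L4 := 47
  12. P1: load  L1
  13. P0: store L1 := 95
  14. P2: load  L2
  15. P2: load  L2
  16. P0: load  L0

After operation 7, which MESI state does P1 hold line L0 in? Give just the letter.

step 1: P1: store L0 := 86  ⟶  IMI  (L0)  txn=BusRdX  M[L0]=50
step 2: P1: store L5 := 37  ⟶  IMI  (L5)  txn=BusRdX  M[L5]=50
step 3: P1: load  L0  ⟶  IMI  (L0)  txn=∅  M[L0]=50
step 4: P1: store L2 := 68  ⟶  IMI  (L2)  txn=BusRdX  M[L2]=30
step 5: P2: store L3 := 85  ⟶  IIM  (L3)  txn=BusRdX  M[L3]=0
step 6: P1: store L3 := 65  ⟶  IMI  (L3)  txn=BusRdX+Flush  M[L3]=85
step 7: P1: load  L0  ⟶  IMI  (L0)  txn=∅  M[L0]=50
step 8: P1: store L0 := 35  ⟶  IMI  (L0)  txn=∅  M[L0]=50
step 9: P2: load  L0  ⟶  ISS  (L0)  txn=BusRd+Flush  M[L0]=35
step 10: P2: load  L1  ⟶  IIE  (L1)  txn=BusRd  M[L1]=30
step 11: P1: store L4 := 47  ⟶  IMI  (L4)  txn=BusRdX  M[L4]=70
step 12: P1: load  L1  ⟶  ISS  (L1)  txn=BusRd  M[L1]=30
step 13: P0: store L1 := 95  ⟶  MII  (L1)  txn=BusRdX  M[L1]=30
step 14: P2: load  L2  ⟶  ISS  (L2)  txn=BusRd+Flush  M[L2]=68
step 15: P2: load  L2  ⟶  ISS  (L2)  txn=∅  M[L2]=68
step 16: P0: load  L0  ⟶  SSS  (L0)  txn=BusRd  M[L0]=35

state = M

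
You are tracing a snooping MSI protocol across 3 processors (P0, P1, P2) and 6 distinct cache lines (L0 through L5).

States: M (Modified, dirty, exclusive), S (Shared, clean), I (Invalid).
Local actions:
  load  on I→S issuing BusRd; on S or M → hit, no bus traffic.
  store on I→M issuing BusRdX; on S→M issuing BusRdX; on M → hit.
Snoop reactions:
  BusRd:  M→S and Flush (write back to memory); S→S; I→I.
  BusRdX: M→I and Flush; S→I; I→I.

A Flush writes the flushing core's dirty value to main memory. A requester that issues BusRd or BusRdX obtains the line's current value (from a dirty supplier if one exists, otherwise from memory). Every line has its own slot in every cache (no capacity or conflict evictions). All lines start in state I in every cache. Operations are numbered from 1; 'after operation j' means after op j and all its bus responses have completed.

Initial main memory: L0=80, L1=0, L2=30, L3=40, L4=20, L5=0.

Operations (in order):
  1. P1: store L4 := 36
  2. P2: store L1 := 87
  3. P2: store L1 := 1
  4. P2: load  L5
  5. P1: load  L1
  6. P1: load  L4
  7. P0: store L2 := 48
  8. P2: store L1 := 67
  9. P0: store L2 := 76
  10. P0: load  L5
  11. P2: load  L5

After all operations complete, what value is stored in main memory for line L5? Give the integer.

1. P1: store L4 := 36  bus=[BusRdX]  L4: P0=I P1=M P2=I  mem[L4]=20
2. P2: store L1 := 87  bus=[BusRdX]  L1: P0=I P1=I P2=M  mem[L1]=0
3. P2: store L1 := 1  bus=[-]  L1: P0=I P1=I P2=M  mem[L1]=0
4. P2: load  L5  bus=[BusRd]  L5: P0=I P1=I P2=S  mem[L5]=0
5. P1: load  L1  bus=[BusRd,Flush]  L1: P0=I P1=S P2=S  mem[L1]=1
6. P1: load  L4  bus=[-]  L4: P0=I P1=M P2=I  mem[L4]=20
7. P0: store L2 := 48  bus=[BusRdX]  L2: P0=M P1=I P2=I  mem[L2]=30
8. P2: store L1 := 67  bus=[BusRdX]  L1: P0=I P1=I P2=M  mem[L1]=1
9. P0: store L2 := 76  bus=[-]  L2: P0=M P1=I P2=I  mem[L2]=30
10. P0: load  L5  bus=[BusRd]  L5: P0=S P1=I P2=S  mem[L5]=0
11. P2: load  L5  bus=[-]  L5: P0=S P1=I P2=S  mem[L5]=0

memory[L5] = 0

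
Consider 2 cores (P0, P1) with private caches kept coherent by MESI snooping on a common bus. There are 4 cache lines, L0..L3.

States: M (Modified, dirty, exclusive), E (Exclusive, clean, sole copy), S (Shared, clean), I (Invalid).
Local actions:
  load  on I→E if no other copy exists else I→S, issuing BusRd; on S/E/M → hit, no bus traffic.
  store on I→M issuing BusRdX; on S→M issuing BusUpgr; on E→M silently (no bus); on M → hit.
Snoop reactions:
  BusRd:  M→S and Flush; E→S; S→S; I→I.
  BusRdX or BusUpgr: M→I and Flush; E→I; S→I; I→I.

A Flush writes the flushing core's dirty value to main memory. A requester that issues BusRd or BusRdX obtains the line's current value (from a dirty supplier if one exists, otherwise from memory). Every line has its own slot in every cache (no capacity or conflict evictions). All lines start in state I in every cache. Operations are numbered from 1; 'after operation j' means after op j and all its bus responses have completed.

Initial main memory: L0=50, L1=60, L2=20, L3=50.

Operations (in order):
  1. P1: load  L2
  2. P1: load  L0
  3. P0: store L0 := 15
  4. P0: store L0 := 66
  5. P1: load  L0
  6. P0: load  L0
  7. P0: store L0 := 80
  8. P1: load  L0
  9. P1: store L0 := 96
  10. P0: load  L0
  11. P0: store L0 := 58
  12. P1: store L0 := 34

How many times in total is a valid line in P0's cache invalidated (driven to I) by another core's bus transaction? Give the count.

  op1 P1: load  L2 → I/E on L2; bus BusRd; mem=20
  op2 P1: load  L0 → I/E on L0; bus BusRd; mem=50
  op3 P0: store L0 := 15 → M/I on L0; bus BusRdX; mem=50
  op4 P0: store L0 := 66 → M/I on L0; bus (none); mem=50
  op5 P1: load  L0 → S/S on L0; bus BusRd Flush; mem=66
  op6 P0: load  L0 → S/S on L0; bus (none); mem=66
  op7 P0: store L0 := 80 → M/I on L0; bus BusUpgr; mem=66
  op8 P1: load  L0 → S/S on L0; bus BusRd Flush; mem=80
  op9 P1: store L0 := 96 → I/M on L0; bus BusUpgr; mem=80
  op10 P0: load  L0 → S/S on L0; bus BusRd Flush; mem=96
  op11 P0: store L0 := 58 → M/I on L0; bus BusUpgr; mem=96
  op12 P1: store L0 := 34 → I/M on L0; bus BusRdX Flush; mem=58

invalidations = 2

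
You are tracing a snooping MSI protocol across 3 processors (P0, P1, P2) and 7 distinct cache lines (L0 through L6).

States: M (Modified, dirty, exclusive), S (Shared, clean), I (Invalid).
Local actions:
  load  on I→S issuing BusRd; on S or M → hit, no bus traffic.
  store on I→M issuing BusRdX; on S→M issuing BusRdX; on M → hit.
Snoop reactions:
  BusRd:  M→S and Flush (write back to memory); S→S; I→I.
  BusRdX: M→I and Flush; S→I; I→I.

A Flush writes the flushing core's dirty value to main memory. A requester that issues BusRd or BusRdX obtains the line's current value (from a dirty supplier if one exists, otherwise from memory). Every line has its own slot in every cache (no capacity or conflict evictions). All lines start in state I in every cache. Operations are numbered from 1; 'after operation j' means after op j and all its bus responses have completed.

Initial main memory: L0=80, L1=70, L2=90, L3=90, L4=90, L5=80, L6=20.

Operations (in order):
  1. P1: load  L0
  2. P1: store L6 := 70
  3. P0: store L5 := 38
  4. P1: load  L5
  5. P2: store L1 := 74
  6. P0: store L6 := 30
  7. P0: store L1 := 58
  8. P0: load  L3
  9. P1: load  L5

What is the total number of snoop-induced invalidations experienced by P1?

invalidations = 1

[1] P1: load  L0 | P0:I, P1:S(80), P2:I | bus: BusRd
[2] P1: store L6 := 70 | P0:I, P1:M(70), P2:I | bus: BusRdX
[3] P0: store L5 := 38 | P0:M(38), P1:I, P2:I | bus: BusRdX
[4] P1: load  L5 | P0:S(38), P1:S(38), P2:I | bus: BusRd,Flush
[5] P2: store L1 := 74 | P0:I, P1:I, P2:M(74) | bus: BusRdX
[6] P0: store L6 := 30 | P0:M(30), P1:I, P2:I | bus: BusRdX,Flush
[7] P0: store L1 := 58 | P0:M(58), P1:I, P2:I | bus: BusRdX,Flush
[8] P0: load  L3 | P0:S(90), P1:I, P2:I | bus: BusRd
[9] P1: load  L5 | P0:S(38), P1:S(38), P2:I | bus: none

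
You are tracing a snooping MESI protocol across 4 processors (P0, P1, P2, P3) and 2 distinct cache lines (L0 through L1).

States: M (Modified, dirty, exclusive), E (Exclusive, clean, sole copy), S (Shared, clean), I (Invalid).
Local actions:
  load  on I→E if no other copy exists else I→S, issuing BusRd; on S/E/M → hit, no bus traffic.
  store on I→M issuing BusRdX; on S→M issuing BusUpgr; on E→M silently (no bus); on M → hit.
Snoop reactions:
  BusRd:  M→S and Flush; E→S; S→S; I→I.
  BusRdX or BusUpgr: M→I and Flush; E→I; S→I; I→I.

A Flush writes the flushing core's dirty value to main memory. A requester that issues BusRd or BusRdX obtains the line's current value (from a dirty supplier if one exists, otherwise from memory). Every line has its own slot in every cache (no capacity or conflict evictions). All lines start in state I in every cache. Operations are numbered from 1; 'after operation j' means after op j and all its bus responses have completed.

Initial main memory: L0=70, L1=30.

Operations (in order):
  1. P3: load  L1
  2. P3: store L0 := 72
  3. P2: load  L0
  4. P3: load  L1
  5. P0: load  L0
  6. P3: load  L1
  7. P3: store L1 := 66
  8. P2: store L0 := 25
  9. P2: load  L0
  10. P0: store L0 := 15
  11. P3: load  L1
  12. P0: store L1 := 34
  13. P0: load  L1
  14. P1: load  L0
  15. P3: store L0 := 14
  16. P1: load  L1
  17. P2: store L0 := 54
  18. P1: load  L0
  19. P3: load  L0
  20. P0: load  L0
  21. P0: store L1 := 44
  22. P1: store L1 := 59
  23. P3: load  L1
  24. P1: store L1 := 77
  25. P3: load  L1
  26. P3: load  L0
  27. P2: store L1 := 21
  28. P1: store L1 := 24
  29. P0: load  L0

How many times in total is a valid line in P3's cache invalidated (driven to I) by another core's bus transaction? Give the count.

invalidations = 5

1. P3: load  L1  bus=[BusRd]  L1: P0=I P1=I P2=I P3=E  mem[L1]=30
2. P3: store L0 := 72  bus=[BusRdX]  L0: P0=I P1=I P2=I P3=M  mem[L0]=70
3. P2: load  L0  bus=[BusRd,Flush]  L0: P0=I P1=I P2=S P3=S  mem[L0]=72
4. P3: load  L1  bus=[-]  L1: P0=I P1=I P2=I P3=E  mem[L1]=30
5. P0: load  L0  bus=[BusRd]  L0: P0=S P1=I P2=S P3=S  mem[L0]=72
6. P3: load  L1  bus=[-]  L1: P0=I P1=I P2=I P3=E  mem[L1]=30
7. P3: store L1 := 66  bus=[-]  L1: P0=I P1=I P2=I P3=M  mem[L1]=30
8. P2: store L0 := 25  bus=[BusUpgr]  L0: P0=I P1=I P2=M P3=I  mem[L0]=72
9. P2: load  L0  bus=[-]  L0: P0=I P1=I P2=M P3=I  mem[L0]=72
10. P0: store L0 := 15  bus=[BusRdX,Flush]  L0: P0=M P1=I P2=I P3=I  mem[L0]=25
11. P3: load  L1  bus=[-]  L1: P0=I P1=I P2=I P3=M  mem[L1]=30
12. P0: store L1 := 34  bus=[BusRdX,Flush]  L1: P0=M P1=I P2=I P3=I  mem[L1]=66
13. P0: load  L1  bus=[-]  L1: P0=M P1=I P2=I P3=I  mem[L1]=66
14. P1: load  L0  bus=[BusRd,Flush]  L0: P0=S P1=S P2=I P3=I  mem[L0]=15
15. P3: store L0 := 14  bus=[BusRdX]  L0: P0=I P1=I P2=I P3=M  mem[L0]=15
16. P1: load  L1  bus=[BusRd,Flush]  L1: P0=S P1=S P2=I P3=I  mem[L1]=34
17. P2: store L0 := 54  bus=[BusRdX,Flush]  L0: P0=I P1=I P2=M P3=I  mem[L0]=14
18. P1: load  L0  bus=[BusRd,Flush]  L0: P0=I P1=S P2=S P3=I  mem[L0]=54
19. P3: load  L0  bus=[BusRd]  L0: P0=I P1=S P2=S P3=S  mem[L0]=54
20. P0: load  L0  bus=[BusRd]  L0: P0=S P1=S P2=S P3=S  mem[L0]=54
21. P0: store L1 := 44  bus=[BusUpgr]  L1: P0=M P1=I P2=I P3=I  mem[L1]=34
22. P1: store L1 := 59  bus=[BusRdX,Flush]  L1: P0=I P1=M P2=I P3=I  mem[L1]=44
23. P3: load  L1  bus=[BusRd,Flush]  L1: P0=I P1=S P2=I P3=S  mem[L1]=59
24. P1: store L1 := 77  bus=[BusUpgr]  L1: P0=I P1=M P2=I P3=I  mem[L1]=59
25. P3: load  L1  bus=[BusRd,Flush]  L1: P0=I P1=S P2=I P3=S  mem[L1]=77
26. P3: load  L0  bus=[-]  L0: P0=S P1=S P2=S P3=S  mem[L0]=54
27. P2: store L1 := 21  bus=[BusRdX]  L1: P0=I P1=I P2=M P3=I  mem[L1]=77
28. P1: store L1 := 24  bus=[BusRdX,Flush]  L1: P0=I P1=M P2=I P3=I  mem[L1]=21
29. P0: load  L0  bus=[-]  L0: P0=S P1=S P2=S P3=S  mem[L0]=54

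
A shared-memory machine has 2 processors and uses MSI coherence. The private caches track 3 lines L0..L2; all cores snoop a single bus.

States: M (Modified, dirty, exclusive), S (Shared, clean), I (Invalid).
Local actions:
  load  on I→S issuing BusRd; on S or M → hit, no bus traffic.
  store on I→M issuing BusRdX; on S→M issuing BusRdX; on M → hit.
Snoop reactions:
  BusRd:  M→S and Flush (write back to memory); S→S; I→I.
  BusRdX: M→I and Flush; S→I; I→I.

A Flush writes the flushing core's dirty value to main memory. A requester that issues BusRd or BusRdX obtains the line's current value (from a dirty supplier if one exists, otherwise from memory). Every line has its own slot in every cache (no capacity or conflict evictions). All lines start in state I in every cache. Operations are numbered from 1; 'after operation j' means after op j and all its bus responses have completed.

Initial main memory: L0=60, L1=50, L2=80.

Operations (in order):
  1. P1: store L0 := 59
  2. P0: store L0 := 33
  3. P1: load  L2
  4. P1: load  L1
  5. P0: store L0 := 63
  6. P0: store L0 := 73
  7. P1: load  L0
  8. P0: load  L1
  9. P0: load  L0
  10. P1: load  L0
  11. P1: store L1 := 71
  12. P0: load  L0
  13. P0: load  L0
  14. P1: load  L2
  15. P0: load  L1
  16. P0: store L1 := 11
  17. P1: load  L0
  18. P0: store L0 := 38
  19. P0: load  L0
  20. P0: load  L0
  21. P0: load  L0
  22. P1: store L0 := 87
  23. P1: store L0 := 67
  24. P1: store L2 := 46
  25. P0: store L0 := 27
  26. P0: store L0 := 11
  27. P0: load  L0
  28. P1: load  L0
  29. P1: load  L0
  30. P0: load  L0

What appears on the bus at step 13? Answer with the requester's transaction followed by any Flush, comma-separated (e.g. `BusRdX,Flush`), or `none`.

bus = none

1. P1: store L0 := 59  bus=[BusRdX]  L0: P0=I P1=M  mem[L0]=60
2. P0: store L0 := 33  bus=[BusRdX,Flush]  L0: P0=M P1=I  mem[L0]=59
3. P1: load  L2  bus=[BusRd]  L2: P0=I P1=S  mem[L2]=80
4. P1: load  L1  bus=[BusRd]  L1: P0=I P1=S  mem[L1]=50
5. P0: store L0 := 63  bus=[-]  L0: P0=M P1=I  mem[L0]=59
6. P0: store L0 := 73  bus=[-]  L0: P0=M P1=I  mem[L0]=59
7. P1: load  L0  bus=[BusRd,Flush]  L0: P0=S P1=S  mem[L0]=73
8. P0: load  L1  bus=[BusRd]  L1: P0=S P1=S  mem[L1]=50
9. P0: load  L0  bus=[-]  L0: P0=S P1=S  mem[L0]=73
10. P1: load  L0  bus=[-]  L0: P0=S P1=S  mem[L0]=73
11. P1: store L1 := 71  bus=[BusRdX]  L1: P0=I P1=M  mem[L1]=50
12. P0: load  L0  bus=[-]  L0: P0=S P1=S  mem[L0]=73
13. P0: load  L0  bus=[-]  L0: P0=S P1=S  mem[L0]=73
14. P1: load  L2  bus=[-]  L2: P0=I P1=S  mem[L2]=80
15. P0: load  L1  bus=[BusRd,Flush]  L1: P0=S P1=S  mem[L1]=71
16. P0: store L1 := 11  bus=[BusRdX]  L1: P0=M P1=I  mem[L1]=71
17. P1: load  L0  bus=[-]  L0: P0=S P1=S  mem[L0]=73
18. P0: store L0 := 38  bus=[BusRdX]  L0: P0=M P1=I  mem[L0]=73
19. P0: load  L0  bus=[-]  L0: P0=M P1=I  mem[L0]=73
20. P0: load  L0  bus=[-]  L0: P0=M P1=I  mem[L0]=73
21. P0: load  L0  bus=[-]  L0: P0=M P1=I  mem[L0]=73
22. P1: store L0 := 87  bus=[BusRdX,Flush]  L0: P0=I P1=M  mem[L0]=38
23. P1: store L0 := 67  bus=[-]  L0: P0=I P1=M  mem[L0]=38
24. P1: store L2 := 46  bus=[BusRdX]  L2: P0=I P1=M  mem[L2]=80
25. P0: store L0 := 27  bus=[BusRdX,Flush]  L0: P0=M P1=I  mem[L0]=67
26. P0: store L0 := 11  bus=[-]  L0: P0=M P1=I  mem[L0]=67
27. P0: load  L0  bus=[-]  L0: P0=M P1=I  mem[L0]=67
28. P1: load  L0  bus=[BusRd,Flush]  L0: P0=S P1=S  mem[L0]=11
29. P1: load  L0  bus=[-]  L0: P0=S P1=S  mem[L0]=11
30. P0: load  L0  bus=[-]  L0: P0=S P1=S  mem[L0]=11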